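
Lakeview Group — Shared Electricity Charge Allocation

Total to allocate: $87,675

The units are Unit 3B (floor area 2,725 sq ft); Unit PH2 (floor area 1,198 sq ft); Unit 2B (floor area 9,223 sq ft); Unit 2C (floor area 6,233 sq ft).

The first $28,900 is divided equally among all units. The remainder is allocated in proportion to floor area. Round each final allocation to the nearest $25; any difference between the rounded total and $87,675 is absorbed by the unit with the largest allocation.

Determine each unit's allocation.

First tranche $28,900 split equally: $7,225 each.
Remainder $58,775 by floor area (total 19,379): Unit 3B 8,264.71 → $8,275; Unit PH2 3,633.44 → $3,625; Unit 2B 27,972.64 → $27,975; Unit 2C 18,904.20 → $18,900.
Totals: Unit 3B $7,225 + $8,275 = $15,500; Unit PH2 $7,225 + $3,625 = $10,850; Unit 2B $7,225 + $27,975 = $35,200; Unit 2C $7,225 + $18,900 = $26,125.

Unit 3B: $15,500 · Unit PH2: $10,850 · Unit 2B: $35,200 · Unit 2C: $26,125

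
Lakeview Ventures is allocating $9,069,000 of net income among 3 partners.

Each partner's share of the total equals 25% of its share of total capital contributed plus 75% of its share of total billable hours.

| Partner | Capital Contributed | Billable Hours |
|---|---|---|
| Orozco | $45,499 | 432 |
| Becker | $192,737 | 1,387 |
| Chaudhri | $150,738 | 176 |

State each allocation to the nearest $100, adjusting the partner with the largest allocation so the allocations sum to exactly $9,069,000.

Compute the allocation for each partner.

Totals — capital contributed 388,974, billable hours 1,995.
Combined weights (25% capital contributed + 75% billable hours): Orozco 0.1916; Becker 0.6453; Chaudhri 0.1630.
Raw shares: Orozco 1,738,064.53; Becker 5,852,260.32; Chaudhri 1,478,675.15.
After rounding ($100): Orozco $1,738,100; Becker $5,852,300; Chaudhri $1,478,700. Sum = $9,069,100.
Difference $9,069,000 − $9,069,100 = −$100 applied to largest allocation (Becker): Becker becomes $5,852,200.

Orozco: $1,738,100 | Becker: $5,852,200 | Chaudhri: $1,478,700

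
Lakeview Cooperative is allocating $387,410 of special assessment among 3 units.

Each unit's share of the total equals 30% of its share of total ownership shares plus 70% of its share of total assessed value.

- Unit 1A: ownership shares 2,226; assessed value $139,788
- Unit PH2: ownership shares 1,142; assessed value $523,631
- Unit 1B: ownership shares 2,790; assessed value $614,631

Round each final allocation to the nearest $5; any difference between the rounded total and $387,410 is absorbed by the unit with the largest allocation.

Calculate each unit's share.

Unit 1A: $71,675 · Unit PH2: $132,660 · Unit 1B: $183,075

Ownership shares total 6,158; assessed value total 1,278,050.
Composite weights (30% ownership shares + 70% assessed value): Unit 1A 0.1850; Unit PH2 0.3424; Unit 1B 0.4726.
Pro-rata amounts: Unit 1A 71,673.76; Unit PH2 132,661.80; Unit 1B 183,074.44.
After rounding ($5): Unit 1A $71,675; Unit PH2 $132,660; Unit 1B $183,075. Sum = $387,410.
No rounding difference to absorb.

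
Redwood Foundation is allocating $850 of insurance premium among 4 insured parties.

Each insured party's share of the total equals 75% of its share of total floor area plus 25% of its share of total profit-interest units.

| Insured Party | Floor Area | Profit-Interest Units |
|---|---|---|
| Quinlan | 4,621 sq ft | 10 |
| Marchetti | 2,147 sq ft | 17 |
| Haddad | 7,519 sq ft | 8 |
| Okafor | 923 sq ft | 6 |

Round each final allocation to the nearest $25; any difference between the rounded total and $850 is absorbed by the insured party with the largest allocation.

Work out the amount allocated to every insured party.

Quinlan: $250 · Marchetti: $175 · Haddad: $350 · Okafor: $75

Totals — floor area 15,210, profit-interest units 41.
Composite weights (75% floor area + 25% profit-interest units): Quinlan 0.2888; Marchetti 0.2095; Haddad 0.4195; Okafor 0.0821.
Raw shares: Quinlan 245.51; Marchetti 178.10; Haddad 356.61; Okafor 69.78.
After rounding ($25): Quinlan $250; Marchetti $175; Haddad $350; Okafor $75. Sum = $850.
Sum already equals the total — no adjustment.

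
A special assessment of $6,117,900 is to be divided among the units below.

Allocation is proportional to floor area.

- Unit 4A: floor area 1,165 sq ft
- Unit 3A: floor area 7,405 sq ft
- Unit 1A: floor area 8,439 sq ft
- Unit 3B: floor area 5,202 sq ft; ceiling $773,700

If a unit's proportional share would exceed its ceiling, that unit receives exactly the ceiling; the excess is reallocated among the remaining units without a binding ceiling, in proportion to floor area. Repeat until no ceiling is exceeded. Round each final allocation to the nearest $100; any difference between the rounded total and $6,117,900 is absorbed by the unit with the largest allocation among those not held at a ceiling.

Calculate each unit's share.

Total floor area = 22,211.
Unconstrained shares: Unit 4A 320,892.96; Unit 3A 2,039,667.26; Unit 1A 2,324,476.98; Unit 3B 1,432,862.81.
Capped: Unit 3B ($773,700); residual $5,344,200 reallocated over remaining floor area 17,009.
Remaining shares: Unit 4A 366,041.10 → $366,000; Unit 3A 2,326,638.90 → $2,326,600; Unit 1A 2,651,520.01 → $2,651,500.
Rounding difference +$100 applied to Unit 1A → $2,651,600.

Unit 4A: $366,000 | Unit 3A: $2,326,600 | Unit 1A: $2,651,600 | Unit 3B: $773,700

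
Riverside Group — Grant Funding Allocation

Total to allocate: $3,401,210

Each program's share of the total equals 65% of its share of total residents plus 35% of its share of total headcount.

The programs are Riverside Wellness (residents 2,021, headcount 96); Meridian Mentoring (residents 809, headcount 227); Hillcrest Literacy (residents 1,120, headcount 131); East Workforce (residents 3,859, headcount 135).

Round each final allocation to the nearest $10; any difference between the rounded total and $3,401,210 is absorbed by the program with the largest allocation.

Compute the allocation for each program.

Riverside Wellness: $766,190; Meridian Mentoring: $687,820; Hillcrest Literacy: $581,840; East Workforce: $1,365,360

Residents total 7,809; headcount total 589.
Combined weights (65% residents + 35% headcount): Riverside Wellness 0.2253; Meridian Mentoring 0.2022; Hillcrest Literacy 0.1711; East Workforce 0.4014.
Pro-rata amounts: Riverside Wellness 766,185.15; Meridian Mentoring 687,821.98; Hillcrest Literacy 581,843.53; East Workforce 1,365,359.35.
At nearest $10: Riverside Wellness $766,190; Meridian Mentoring $687,820; Hillcrest Literacy $581,840; East Workforce $1,365,360. Sum = $3,401,210.
No rounding difference to absorb.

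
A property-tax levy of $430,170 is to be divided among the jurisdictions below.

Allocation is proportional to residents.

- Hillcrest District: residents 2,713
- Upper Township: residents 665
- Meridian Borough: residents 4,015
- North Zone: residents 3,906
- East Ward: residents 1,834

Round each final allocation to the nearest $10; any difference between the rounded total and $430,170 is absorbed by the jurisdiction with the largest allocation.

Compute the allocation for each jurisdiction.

Hillcrest District: $88,860; Upper Township: $21,780; Meridian Borough: $131,520; North Zone: $127,940; East Ward: $60,070

Sum of residents: 13,133.
Proportional shares: Hillcrest District 2,713/13,133 × $430,170 = 88,864.02; Upper Township 665/13,133 × $430,170 = 21,782.00; Meridian Borough 4,015/13,133 × $430,170 = 131,510.89; North Zone 3,906/13,133 × $430,170 = 127,940.61; East Ward 1,834/13,133 × $430,170 = 60,072.47.
After rounding ($10): Hillcrest District $88,860; Upper Township $21,780; Meridian Borough $131,510; North Zone $127,940; East Ward $60,070. Sum = $430,160.
Difference $430,170 − $430,160 = +$10 applied to largest allocation (Meridian Borough): Meridian Borough becomes $131,520.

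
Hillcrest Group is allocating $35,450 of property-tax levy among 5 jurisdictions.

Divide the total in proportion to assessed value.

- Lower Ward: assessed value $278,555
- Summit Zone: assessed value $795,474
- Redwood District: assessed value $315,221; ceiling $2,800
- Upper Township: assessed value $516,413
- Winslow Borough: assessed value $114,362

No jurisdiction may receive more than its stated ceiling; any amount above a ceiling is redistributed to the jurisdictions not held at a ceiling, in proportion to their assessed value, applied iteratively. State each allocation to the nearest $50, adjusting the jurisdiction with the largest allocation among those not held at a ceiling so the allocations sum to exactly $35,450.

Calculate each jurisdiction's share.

Lower Ward: $5,350; Summit Zone: $15,200; Redwood District: $2,800; Upper Township: $9,900; Winslow Borough: $2,200

Assessed value total: 2,020,025.
Unconstrained shares: Lower Ward 4,888.44; Summit Zone 13,960.00; Redwood District 5,531.90; Upper Township 9,062.68; Winslow Borough 2,006.97.
Held at cap: Redwood District ($2,800); remaining pool $32,650 reallocated over remaining assessed value 1,704,804.
Redistributed shares: Lower Ward 5,334.82 → $5,350; Summit Zone 15,234.73 → $15,250; Upper Township 9,890.22 → $9,900; Winslow Borough 2,190.23 → $2,200.
Rounding difference −$50 applied to Summit Zone → $15,200.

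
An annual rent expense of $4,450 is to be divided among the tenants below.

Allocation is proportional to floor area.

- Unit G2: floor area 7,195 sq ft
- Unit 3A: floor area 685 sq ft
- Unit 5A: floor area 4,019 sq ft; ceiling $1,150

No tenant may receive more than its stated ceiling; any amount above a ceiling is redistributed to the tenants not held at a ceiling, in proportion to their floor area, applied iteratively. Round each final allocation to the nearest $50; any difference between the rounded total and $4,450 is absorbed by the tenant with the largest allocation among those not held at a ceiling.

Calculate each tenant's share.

Unit G2: $3,000 · Unit 3A: $300 · Unit 5A: $1,150

Total floor area = 11,899.
Pro-rata shares before constraints: Unit G2 2,690.79; Unit 3A 256.18; Unit 5A 1,503.03.
Capped: Unit 5A ($1,150); remaining pool $3,300 reallocated over remaining floor area 7,880.
Shares after redistribution: Unit G2 3,013.13 → $3,000; Unit 3A 286.87 → $300.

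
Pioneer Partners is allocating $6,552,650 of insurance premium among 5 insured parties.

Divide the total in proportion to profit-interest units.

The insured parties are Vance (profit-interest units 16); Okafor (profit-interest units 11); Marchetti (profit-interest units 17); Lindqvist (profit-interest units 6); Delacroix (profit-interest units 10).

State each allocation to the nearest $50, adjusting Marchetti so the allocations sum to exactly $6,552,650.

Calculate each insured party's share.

Vance: $1,747,350 | Okafor: $1,201,300 | Marchetti: $1,856,650 | Lindqvist: $655,250 | Delacroix: $1,092,100

Total profit-interest units = 60.
Proportional shares: Vance 16/60 × $6,552,650 = 1,747,373.33; Okafor 11/60 × $6,552,650 = 1,201,319.17; Marchetti 17/60 × $6,552,650 = 1,856,584.17; Lindqvist 6/60 × $6,552,650 = 655,265.00; Delacroix 10/60 × $6,552,650 = 1,092,108.33.
After rounding ($50): Vance $1,747,350; Okafor $1,201,300; Marchetti $1,856,600; Lindqvist $655,250; Delacroix $1,092,100. Sum = $6,552,600.
Difference $6,552,650 − $6,552,600 = +$50 applied to Marchetti: Marchetti becomes $1,856,650.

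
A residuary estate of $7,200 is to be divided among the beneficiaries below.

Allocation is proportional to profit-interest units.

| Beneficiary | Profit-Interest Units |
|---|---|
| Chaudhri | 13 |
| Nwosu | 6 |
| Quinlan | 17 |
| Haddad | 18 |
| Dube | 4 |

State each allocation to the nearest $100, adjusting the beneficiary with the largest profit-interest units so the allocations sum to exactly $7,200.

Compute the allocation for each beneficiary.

Profit-interest units total: 13 + 6 + 17 + 18 + 4 = 58.
Pro-rata amounts: Chaudhri 1,613.79; Nwosu 744.83; Quinlan 2,110.34; Haddad 2,234.48; Dube 496.55.
Rounded to nearest $100: Chaudhri $1,600; Nwosu $700; Quinlan $2,100; Haddad $2,200; Dube $500. Sum = $7,100.
Difference $7,200 − $7,100 = +$100 applied to largest profit-interest units (Haddad): Haddad becomes $2,300.

Chaudhri: $1,600 · Nwosu: $700 · Quinlan: $2,100 · Haddad: $2,300 · Dube: $500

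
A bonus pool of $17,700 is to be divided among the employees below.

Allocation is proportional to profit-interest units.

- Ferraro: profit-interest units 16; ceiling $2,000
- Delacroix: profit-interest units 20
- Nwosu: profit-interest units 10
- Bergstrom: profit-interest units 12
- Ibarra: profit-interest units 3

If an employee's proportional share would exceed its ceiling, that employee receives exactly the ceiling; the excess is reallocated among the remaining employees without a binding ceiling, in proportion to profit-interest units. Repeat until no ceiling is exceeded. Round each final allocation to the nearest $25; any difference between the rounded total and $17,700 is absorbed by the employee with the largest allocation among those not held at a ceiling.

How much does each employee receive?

Profit-interest units total: 61.
Proportional shares (ignoring caps): Ferraro 4,642.62; Delacroix 5,803.28; Nwosu 2,901.64; Bergstrom 3,481.97; Ibarra 870.49.
Cap binds for Ferraro ($2,000); remaining pool $15,700 reallocated over remaining profit-interest units 45.
Redistributed shares: Delacroix 6,977.78 → $6,975; Nwosu 3,488.89 → $3,500; Bergstrom 4,186.67 → $4,175; Ibarra 1,046.67 → $1,050.

Ferraro: $2,000 | Delacroix: $6,975 | Nwosu: $3,500 | Bergstrom: $4,175 | Ibarra: $1,050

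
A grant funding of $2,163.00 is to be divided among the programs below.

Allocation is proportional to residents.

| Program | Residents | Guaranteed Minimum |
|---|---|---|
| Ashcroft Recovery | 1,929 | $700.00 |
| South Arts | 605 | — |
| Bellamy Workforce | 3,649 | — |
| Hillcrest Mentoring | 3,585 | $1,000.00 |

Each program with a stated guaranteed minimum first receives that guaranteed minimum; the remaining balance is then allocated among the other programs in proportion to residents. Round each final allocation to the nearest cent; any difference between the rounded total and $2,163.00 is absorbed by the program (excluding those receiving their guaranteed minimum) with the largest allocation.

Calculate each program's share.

Fund the minimums — Ashcroft Recovery $700.00; Hillcrest Mentoring $1,000.00. Balance $463.00.
Balance split over remaining residents 4,254: South Arts 65.8474 → $65.85; Bellamy Workforce 397.1526 → $397.15.

Ashcroft Recovery: $700.00 | South Arts: $65.85 | Bellamy Workforce: $397.15 | Hillcrest Mentoring: $1,000.00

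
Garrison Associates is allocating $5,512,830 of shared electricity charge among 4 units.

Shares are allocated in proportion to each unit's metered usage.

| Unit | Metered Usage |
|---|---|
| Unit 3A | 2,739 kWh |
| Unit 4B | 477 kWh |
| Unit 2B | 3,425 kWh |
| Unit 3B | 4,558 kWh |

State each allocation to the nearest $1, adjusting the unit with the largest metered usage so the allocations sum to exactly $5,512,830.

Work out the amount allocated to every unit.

Unit 3A: $1,348,303 · Unit 4B: $234,808 · Unit 2B: $1,685,994 · Unit 3B: $2,243,725

Sum of metered usage: 2,739 + 477 + 3,425 + 4,558 = 11,199.
Proportional shares: Unit 3A 1,348,302.65; Unit 4B 234,808.46; Unit 2B 1,685,993.64; Unit 3B 2,243,725.26.
At nearest $1: Unit 3A $1,348,303; Unit 4B $234,808; Unit 2B $1,685,994; Unit 3B $2,243,725. Sum = $5,512,830.
Rounded total matches; no reconciliation needed.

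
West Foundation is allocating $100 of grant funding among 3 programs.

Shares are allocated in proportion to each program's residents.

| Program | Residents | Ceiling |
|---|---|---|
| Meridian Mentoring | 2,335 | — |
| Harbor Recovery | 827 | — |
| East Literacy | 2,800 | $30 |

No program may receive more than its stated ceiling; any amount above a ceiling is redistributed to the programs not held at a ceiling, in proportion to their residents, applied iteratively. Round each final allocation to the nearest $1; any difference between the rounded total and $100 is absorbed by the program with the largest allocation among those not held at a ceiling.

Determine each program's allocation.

Sum of residents: 5,962.
Unconstrained shares: Meridian Mentoring 39.16; Harbor Recovery 13.87; East Literacy 46.96.
Cap binds for East Literacy ($30); balance $70 reallocated over remaining residents 3,162.
Redistributed shares: Meridian Mentoring 51.69 → $52; Harbor Recovery 18.31 → $18.

Meridian Mentoring: $52; Harbor Recovery: $18; East Literacy: $30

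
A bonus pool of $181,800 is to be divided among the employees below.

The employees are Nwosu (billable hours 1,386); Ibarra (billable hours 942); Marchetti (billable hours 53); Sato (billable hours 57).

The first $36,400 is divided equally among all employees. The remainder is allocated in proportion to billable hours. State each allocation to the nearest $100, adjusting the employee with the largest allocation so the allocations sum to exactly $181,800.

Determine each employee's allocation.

First tranche $36,400 split equally: $9,100 each.
Remainder $145,400 by billable hours (total 2,438): Nwosu 82,659.72 → $82,700; Ibarra 56,179.98 → $56,200; Marchetti 3,160.87 → $3,200; Sato 3,399.43 → $3,400.
Rounding difference −$100 on remainder applied to Nwosu.
Totals: Nwosu $9,100 + $82,600 = $91,700; Ibarra $9,100 + $56,200 = $65,300; Marchetti $9,100 + $3,200 = $12,300; Sato $9,100 + $3,400 = $12,500.

Nwosu: $91,700; Ibarra: $65,300; Marchetti: $12,300; Sato: $12,500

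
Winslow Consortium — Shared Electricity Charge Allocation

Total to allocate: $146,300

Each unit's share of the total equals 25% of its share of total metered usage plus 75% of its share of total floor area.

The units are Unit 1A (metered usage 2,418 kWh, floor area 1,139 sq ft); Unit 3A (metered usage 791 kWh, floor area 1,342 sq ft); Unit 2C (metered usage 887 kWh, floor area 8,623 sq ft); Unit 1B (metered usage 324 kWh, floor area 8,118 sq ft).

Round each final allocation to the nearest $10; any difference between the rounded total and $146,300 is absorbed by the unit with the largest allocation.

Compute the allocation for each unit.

Totals — metered usage 4,420, floor area 19,222.
Composite weights (25% metered usage + 75% floor area): Unit 1A 0.1812; Unit 3A 0.0971; Unit 2C 0.3866; Unit 1B 0.3351.
Unrounded shares: Unit 1A 26,510.43; Unit 3A 14,205.98; Unit 2C 56,562.52; Unit 1B 49,021.07.
Rounded to nearest $10: Unit 1A $26,510; Unit 3A $14,210; Unit 2C $56,560; Unit 1B $49,020. Sum = $146,300.
No rounding difference to absorb.

Unit 1A: $26,510 | Unit 3A: $14,210 | Unit 2C: $56,560 | Unit 1B: $49,020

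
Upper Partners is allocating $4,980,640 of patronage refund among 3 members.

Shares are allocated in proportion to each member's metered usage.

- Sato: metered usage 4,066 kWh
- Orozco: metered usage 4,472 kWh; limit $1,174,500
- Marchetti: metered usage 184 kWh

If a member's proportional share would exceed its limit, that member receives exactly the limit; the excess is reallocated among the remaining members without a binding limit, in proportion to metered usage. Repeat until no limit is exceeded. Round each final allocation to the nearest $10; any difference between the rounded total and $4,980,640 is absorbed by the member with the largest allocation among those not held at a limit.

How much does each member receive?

Sum of metered usage: 8,722.
Unconstrained shares: Sato 2,321,862.22; Orozco 2,553,705.81; Marchetti 105,071.97.
Cap binds for Orozco ($1,174,500); balance $3,806,140 reallocated over remaining metered usage 4,250.
Remaining shares: Sato 3,641,356.53 → $3,641,360; Marchetti 164,783.47 → $164,780.

Sato: $3,641,360 · Orozco: $1,174,500 · Marchetti: $164,780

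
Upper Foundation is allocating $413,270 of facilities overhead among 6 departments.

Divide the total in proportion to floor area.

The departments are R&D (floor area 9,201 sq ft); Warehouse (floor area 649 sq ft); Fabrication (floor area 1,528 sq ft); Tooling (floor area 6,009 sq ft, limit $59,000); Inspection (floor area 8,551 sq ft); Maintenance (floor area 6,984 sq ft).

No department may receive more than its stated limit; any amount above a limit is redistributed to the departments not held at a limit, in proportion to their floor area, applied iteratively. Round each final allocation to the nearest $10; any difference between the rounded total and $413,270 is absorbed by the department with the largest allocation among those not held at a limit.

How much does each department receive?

R&D: $121,130; Warehouse: $8,540; Fabrication: $20,110; Tooling: $59,000; Inspection: $112,560; Maintenance: $91,930

Floor area total: 32,922.
Unconstrained shares: R&D 115,500.19; Warehouse 8,146.90; Fabrication 19,180.99; Tooling 75,431.00; Inspection 107,340.74; Maintenance 87,670.18.
Capped: Tooling ($59,000); balance $354,270 reallocated over remaining floor area 26,913.
Shares after redistribution: R&D 121,117.61 → $121,120; Warehouse 8,543.13 → $8,540; Fabrication 20,113.87 → $20,110; Inspection 112,561.32 → $112,560; Maintenance 91,934.07 → $91,930.
Rounding difference +$10 applied to R&D → $121,130.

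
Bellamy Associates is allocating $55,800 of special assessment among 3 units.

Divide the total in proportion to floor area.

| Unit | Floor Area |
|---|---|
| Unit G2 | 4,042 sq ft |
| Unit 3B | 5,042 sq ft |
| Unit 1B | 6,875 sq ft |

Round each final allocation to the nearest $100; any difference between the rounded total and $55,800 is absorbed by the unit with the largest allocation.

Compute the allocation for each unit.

Combined floor area = 15,959.
Pro-rata amounts: Unit G2 4,042/15,959 × $55,800 = 14,132.69; Unit 3B 5,042/15,959 × $55,800 = 17,629.15; Unit 1B 6,875/15,959 × $55,800 = 24,038.16.
After rounding ($100): Unit G2 $14,100; Unit 3B $17,600; Unit 1B $24,000. Sum = $55,700.
Difference $55,800 − $55,700 = +$100 applied to largest allocation (Unit 1B): Unit 1B becomes $24,100.

Unit G2: $14,100; Unit 3B: $17,600; Unit 1B: $24,100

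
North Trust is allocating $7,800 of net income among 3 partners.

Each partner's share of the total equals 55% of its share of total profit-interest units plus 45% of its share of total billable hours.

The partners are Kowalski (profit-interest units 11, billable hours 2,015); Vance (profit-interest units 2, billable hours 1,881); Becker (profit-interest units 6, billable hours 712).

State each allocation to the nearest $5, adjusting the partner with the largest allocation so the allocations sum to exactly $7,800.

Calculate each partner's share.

Kowalski: $4,020; Vance: $1,885; Becker: $1,895

Profit-interest units total 19; billable hours total 4,608.
Composite weights (55% profit-interest units + 45% billable hours): Kowalski 0.5152; Vance 0.2416; Becker 0.2432.
Pro-rata amounts: Kowalski 4,018.55; Vance 1,884.37; Becker 1,897.08.
At nearest $5: Kowalski $4,020; Vance $1,885; Becker $1,895. Sum = $7,800.
Sum already equals the total — no adjustment.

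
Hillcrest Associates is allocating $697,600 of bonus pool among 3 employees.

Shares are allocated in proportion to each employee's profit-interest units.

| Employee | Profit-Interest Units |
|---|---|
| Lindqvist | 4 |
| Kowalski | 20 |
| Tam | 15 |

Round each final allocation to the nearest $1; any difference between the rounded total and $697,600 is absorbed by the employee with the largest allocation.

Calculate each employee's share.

Combined profit-interest units = 39.
Unrounded shares: Lindqvist 4/39 × $697,600 = 71,548.72; Kowalski 20/39 × $697,600 = 357,743.59; Tam 15/39 × $697,600 = 268,307.69.
At nearest $1: Lindqvist $71,549; Kowalski $357,744; Tam $268,308. Sum = $697,601.
Difference $697,600 − $697,601 = −$1 applied to largest allocation (Kowalski): Kowalski becomes $357,743.

Lindqvist: $71,549 · Kowalski: $357,743 · Tam: $268,308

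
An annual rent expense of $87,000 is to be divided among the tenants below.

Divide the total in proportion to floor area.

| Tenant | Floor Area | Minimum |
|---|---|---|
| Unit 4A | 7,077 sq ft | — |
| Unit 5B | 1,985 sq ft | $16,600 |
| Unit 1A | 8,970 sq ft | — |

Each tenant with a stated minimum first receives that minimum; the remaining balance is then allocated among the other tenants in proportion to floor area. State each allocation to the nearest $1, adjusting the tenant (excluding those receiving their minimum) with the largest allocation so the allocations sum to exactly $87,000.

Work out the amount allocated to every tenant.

Fund the minimums — Unit 5B $16,600. Residual $70,400.
Residual split over remaining floor area 16,047: Unit 4A 31,047.60 → $31,048; Unit 1A 39,352.40 → $39,352.

Unit 4A: $31,048 | Unit 5B: $16,600 | Unit 1A: $39,352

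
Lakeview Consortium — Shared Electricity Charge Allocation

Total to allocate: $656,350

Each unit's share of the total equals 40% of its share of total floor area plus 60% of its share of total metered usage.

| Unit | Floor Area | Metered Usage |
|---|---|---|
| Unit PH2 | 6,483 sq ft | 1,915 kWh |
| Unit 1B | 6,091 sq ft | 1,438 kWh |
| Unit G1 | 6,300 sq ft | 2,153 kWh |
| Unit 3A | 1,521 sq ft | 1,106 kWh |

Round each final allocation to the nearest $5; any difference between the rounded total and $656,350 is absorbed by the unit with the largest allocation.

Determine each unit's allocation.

Unit PH2: $197,510; Unit 1B: $164,055; Unit G1: $209,330; Unit 3A: $85,455

Floor area total 20,395; metered usage total 6,612.
Blended shares (40% floor area + 60% metered usage): Unit PH2 0.3009; Unit 1B 0.2500; Unit G1 0.3189; Unit 3A 0.1302.
Unrounded shares: Unit PH2 197,511.31; Unit 1B 164,055.12; Unit G1 209,330.85; Unit 3A 85,452.71.
Rounded to nearest $5: Unit PH2 $197,510; Unit 1B $164,055; Unit G1 $209,330; Unit 3A $85,455. Sum = $656,350.
No rounding difference to absorb.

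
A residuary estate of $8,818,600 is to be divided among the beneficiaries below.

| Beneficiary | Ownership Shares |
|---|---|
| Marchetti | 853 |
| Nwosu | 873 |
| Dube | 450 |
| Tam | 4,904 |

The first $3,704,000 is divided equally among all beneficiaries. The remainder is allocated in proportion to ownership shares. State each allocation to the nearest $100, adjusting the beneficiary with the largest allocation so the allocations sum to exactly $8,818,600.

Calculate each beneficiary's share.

Marchetti: $1,542,200 | Nwosu: $1,556,700 | Dube: $1,251,100 | Tam: $4,468,600

Equal tier: $3,704,000 ÷ 4 = $926,000 apiece.
Remainder $5,114,600 by ownership shares (total 7,080): Marchetti 616,208.16 → $616,200; Nwosu 630,656.19 → $630,700; Dube 325,080.51 → $325,100; Tam 3,542,655.14 → $3,542,700.
Rounding difference −$100 on remainder applied to Tam.
Totals: Marchetti $926,000 + $616,200 = $1,542,200; Nwosu $926,000 + $630,700 = $1,556,700; Dube $926,000 + $325,100 = $1,251,100; Tam $926,000 + $3,542,600 = $4,468,600.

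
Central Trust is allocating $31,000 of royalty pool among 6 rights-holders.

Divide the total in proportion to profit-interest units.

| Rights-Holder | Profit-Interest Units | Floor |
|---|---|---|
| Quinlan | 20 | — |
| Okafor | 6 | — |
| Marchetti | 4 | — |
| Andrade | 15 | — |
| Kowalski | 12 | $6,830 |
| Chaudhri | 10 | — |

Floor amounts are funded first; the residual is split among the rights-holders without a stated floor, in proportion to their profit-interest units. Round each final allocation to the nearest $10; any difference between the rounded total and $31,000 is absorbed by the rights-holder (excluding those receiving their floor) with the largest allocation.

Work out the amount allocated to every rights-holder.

Minimums first: Kowalski $6,830. Residual $24,170.
Residual split over remaining profit-interest units 55: Quinlan 8,789.09 → $8,790; Okafor 2,636.73 → $2,640; Marchetti 1,757.82 → $1,760; Andrade 6,591.82 → $6,590; Chaudhri 4,394.55 → $4,390.

Quinlan: $8,790 | Okafor: $2,640 | Marchetti: $1,760 | Andrade: $6,590 | Kowalski: $6,830 | Chaudhri: $4,390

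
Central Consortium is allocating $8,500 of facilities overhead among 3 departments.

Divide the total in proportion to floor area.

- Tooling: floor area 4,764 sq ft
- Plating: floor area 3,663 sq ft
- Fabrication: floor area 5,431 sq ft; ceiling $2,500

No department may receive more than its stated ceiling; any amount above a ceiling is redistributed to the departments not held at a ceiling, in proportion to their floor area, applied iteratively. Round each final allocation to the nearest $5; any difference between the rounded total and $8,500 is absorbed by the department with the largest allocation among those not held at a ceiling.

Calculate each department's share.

Tooling: $3,390 · Plating: $2,610 · Fabrication: $2,500

Sum of floor area: 13,858.
Unconstrained shares: Tooling 2,922.07; Plating 2,246.75; Fabrication 3,331.18.
Capped: Fabrication ($2,500); residual $6,000 reallocated over remaining floor area 8,427.
Redistributed shares: Tooling 3,391.95 → $3,390; Plating 2,608.05 → $2,610.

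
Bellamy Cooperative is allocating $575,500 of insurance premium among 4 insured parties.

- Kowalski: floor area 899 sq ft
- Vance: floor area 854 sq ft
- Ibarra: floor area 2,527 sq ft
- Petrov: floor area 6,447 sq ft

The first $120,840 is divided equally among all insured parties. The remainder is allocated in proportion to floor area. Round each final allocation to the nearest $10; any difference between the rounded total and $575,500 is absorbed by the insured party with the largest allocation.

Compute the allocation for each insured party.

Kowalski: $68,310 · Vance: $66,410 · Ibarra: $137,320 · Petrov: $303,460

First tranche $120,840 split equally: $30,210 each.
Remainder $454,660 by floor area (total 10,727): Kowalski 38,103.79 → $38,100; Vance 36,196.48 → $36,200; Ibarra 107,105.98 → $107,110; Petrov 273,253.75 → $273,250.
Totals: Kowalski $30,210 + $38,100 = $68,310; Vance $30,210 + $36,200 = $66,410; Ibarra $30,210 + $107,110 = $137,320; Petrov $30,210 + $273,250 = $303,460.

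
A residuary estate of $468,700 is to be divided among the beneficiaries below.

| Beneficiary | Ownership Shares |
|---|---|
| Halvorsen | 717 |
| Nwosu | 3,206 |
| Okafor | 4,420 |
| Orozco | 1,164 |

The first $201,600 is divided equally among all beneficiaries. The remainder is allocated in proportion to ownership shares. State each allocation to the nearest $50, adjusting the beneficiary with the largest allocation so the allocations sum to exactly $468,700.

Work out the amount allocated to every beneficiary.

Halvorsen: $70,550 · Nwosu: $140,450 · Okafor: $174,600 · Orozco: $83,100

$201,600 shared equally gives $50,400 per beneficiary.
Remainder $267,100 by ownership shares (total 9,507): Halvorsen 20,144.18 → $20,150; Nwosu 90,072.85 → $90,050; Okafor 124,180.29 → $124,200; Orozco 32,702.68 → $32,700.
Totals: Halvorsen $50,400 + $20,150 = $70,550; Nwosu $50,400 + $90,050 = $140,450; Okafor $50,400 + $124,200 = $174,600; Orozco $50,400 + $32,700 = $83,100.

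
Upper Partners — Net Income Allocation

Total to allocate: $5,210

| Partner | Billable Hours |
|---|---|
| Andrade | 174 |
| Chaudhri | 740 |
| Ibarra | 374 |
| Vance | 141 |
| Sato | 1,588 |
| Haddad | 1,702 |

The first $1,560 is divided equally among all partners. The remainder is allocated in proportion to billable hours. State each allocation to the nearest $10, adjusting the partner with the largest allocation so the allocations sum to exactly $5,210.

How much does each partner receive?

First tranche $1,560 split equally: $260 each.
Remainder $3,650 by billable hours (total 4,719): Andrade 134.58 → $130; Chaudhri 572.37 → $570; Ibarra 289.28 → $290; Vance 109.06 → $110; Sato 1,228.27 → $1,230; Haddad 1,316.44 → $1,320.
Totals: Andrade $260 + $130 = $390; Chaudhri $260 + $570 = $830; Ibarra $260 + $290 = $550; Vance $260 + $110 = $370; Sato $260 + $1,230 = $1,490; Haddad $260 + $1,320 = $1,580.

Andrade: $390 | Chaudhri: $830 | Ibarra: $550 | Vance: $370 | Sato: $1,490 | Haddad: $1,580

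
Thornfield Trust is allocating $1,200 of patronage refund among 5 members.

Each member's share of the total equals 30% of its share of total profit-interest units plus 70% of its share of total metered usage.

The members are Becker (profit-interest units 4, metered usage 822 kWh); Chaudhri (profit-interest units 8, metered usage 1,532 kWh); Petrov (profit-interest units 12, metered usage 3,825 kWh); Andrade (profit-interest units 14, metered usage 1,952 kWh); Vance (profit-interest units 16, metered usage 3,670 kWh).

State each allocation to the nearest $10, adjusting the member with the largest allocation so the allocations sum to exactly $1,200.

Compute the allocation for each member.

Profit-interest units total 54; metered usage total 11,801.
Blended shares (30% profit-interest units + 70% metered usage): Becker 0.0710; Chaudhri 0.1353; Petrov 0.2936; Andrade 0.1936; Vance 0.3066.
Unrounded shares: Becker 85.18; Chaudhri 162.38; Petrov 352.27; Andrade 232.28; Vance 367.90.
Rounded to nearest $10: Becker $90; Chaudhri $160; Petrov $350; Andrade $230; Vance $370. Sum = $1,200.
Sum already equals the total — no adjustment.

Becker: $90 | Chaudhri: $160 | Petrov: $350 | Andrade: $230 | Vance: $370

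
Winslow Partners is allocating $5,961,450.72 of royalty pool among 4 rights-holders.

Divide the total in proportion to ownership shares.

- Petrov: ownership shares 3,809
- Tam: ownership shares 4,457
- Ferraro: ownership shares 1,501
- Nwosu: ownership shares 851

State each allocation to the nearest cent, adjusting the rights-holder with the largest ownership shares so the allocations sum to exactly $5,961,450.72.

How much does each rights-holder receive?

Total ownership shares = 3,809 + 4,457 + 1,501 + 851 = 10,618.
Proportional shares: Petrov 2,138,553.9454; Tam 2,502,371.9965; Ferraro 842,732.8622; Nwosu 477,791.9159.
At nearest cent: Petrov $2,138,553.95; Tam $2,502,372.00; Ferraro $842,732.86; Nwosu $477,791.92. Sum = $5,961,450.73.
Difference $5,961,450.72 − $5,961,450.73 = −$0.01 applied to largest ownership shares (Tam): Tam becomes $2,502,371.99.

Petrov: $2,138,553.95 | Tam: $2,502,371.99 | Ferraro: $842,732.86 | Nwosu: $477,791.92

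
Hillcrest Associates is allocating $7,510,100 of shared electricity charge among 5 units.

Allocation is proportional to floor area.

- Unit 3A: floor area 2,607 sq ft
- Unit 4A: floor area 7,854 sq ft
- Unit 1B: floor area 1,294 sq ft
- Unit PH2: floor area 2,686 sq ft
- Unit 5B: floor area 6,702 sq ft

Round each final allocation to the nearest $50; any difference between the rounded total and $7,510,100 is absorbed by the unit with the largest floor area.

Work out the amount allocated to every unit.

Unit 3A: $926,000 · Unit 4A: $2,789,750 · Unit 1B: $459,650 · Unit PH2: $954,100 · Unit 5B: $2,380,600

Combined floor area = 21,143.
Raw shares: Unit 3A 2,607/21,143 × $7,510,100 = 926,019.52; Unit 4A 7,854/21,143 × $7,510,100 = 2,789,780.32; Unit 1B 1,294/21,143 × $7,510,100 = 459,635.31; Unit PH2 2,686/21,143 × $7,510,100 = 954,080.72; Unit 5B 6,702/21,143 × $7,510,100 = 2,380,584.13.
Rounded to nearest $50: Unit 3A $926,000; Unit 4A $2,789,800; Unit 1B $459,650; Unit PH2 $954,100; Unit 5B $2,380,600. Sum = $7,510,150.
Difference $7,510,100 − $7,510,150 = −$50 applied to largest floor area (Unit 4A): Unit 4A becomes $2,789,750.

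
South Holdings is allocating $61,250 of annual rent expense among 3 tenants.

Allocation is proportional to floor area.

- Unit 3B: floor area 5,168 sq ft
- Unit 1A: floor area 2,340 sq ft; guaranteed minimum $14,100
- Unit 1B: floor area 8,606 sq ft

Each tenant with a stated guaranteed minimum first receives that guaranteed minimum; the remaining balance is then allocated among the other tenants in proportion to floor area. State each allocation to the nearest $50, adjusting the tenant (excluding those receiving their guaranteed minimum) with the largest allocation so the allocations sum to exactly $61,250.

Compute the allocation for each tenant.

Minimums first: Unit 1A $14,100. Residual $47,150.
Residual split over remaining floor area 13,774: Unit 3B 17,690.66 → $17,700; Unit 1B 29,459.34 → $29,450.

Unit 3B: $17,700 | Unit 1A: $14,100 | Unit 1B: $29,450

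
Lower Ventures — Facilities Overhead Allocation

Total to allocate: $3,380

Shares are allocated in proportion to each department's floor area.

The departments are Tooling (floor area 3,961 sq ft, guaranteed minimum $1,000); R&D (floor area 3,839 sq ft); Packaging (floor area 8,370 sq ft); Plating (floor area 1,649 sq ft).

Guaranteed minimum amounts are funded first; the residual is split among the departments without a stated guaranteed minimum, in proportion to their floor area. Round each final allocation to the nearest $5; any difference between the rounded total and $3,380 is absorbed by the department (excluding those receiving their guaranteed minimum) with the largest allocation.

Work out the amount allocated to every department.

Guaranteed amounts: Tooling $1,000. Balance $2,380.
Balance split over remaining floor area 13,858: R&D 659.32 → $660; Packaging 1,437.48 → $1,435; Plating 283.20 → $285.

Tooling: $1,000; R&D: $660; Packaging: $1,435; Plating: $285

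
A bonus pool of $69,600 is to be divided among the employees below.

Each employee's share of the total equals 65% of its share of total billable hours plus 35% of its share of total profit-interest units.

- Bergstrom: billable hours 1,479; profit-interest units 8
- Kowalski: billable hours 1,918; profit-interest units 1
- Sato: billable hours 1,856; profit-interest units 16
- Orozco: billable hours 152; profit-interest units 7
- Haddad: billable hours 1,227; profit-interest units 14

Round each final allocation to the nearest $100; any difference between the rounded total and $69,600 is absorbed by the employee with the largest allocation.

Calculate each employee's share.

Totals — billable hours 6,632, profit-interest units 46.
Composite weights (65% billable hours + 35% profit-interest units): Bergstrom 0.2058; Kowalski 0.1956; Sato 0.3036; Orozco 0.0682; Haddad 0.2268.
Proportional shares: Bergstrom 14,325.48; Kowalski 13,613.15; Sato 21,133.69; Orozco 4,743.82; Haddad 15,783.86.
At nearest $100: Bergstrom $14,300; Kowalski $13,600; Sato $21,100; Orozco $4,700; Haddad $15,800. Sum = $69,500.
Difference $69,600 − $69,500 = +$100 applied to largest allocation (Sato): Sato becomes $21,200.

Bergstrom: $14,300; Kowalski: $13,600; Sato: $21,200; Orozco: $4,700; Haddad: $15,800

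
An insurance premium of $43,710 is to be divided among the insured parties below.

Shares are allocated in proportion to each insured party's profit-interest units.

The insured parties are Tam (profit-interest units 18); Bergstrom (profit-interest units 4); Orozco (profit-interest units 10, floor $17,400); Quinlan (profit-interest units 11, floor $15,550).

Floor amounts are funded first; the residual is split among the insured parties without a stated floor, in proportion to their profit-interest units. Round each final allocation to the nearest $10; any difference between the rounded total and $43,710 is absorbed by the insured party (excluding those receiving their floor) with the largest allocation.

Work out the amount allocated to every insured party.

Minimums first: Orozco $17,400; Quinlan $15,550. Remaining pool $10,760.
Remaining pool split over remaining profit-interest units 22: Tam 8,803.64 → $8,800; Bergstrom 1,956.36 → $1,960.

Tam: $8,800 | Bergstrom: $1,960 | Orozco: $17,400 | Quinlan: $15,550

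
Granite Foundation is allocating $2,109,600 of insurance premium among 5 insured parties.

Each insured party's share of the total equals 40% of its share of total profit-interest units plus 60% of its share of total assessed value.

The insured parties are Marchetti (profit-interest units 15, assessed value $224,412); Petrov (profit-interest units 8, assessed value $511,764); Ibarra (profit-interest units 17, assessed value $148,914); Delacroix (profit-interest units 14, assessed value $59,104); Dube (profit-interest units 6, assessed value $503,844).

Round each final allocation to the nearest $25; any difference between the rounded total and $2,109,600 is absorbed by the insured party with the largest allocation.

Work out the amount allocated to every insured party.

Totals — profit-interest units 60, assessed value 1,448,038.
Blended shares (40% profit-interest units + 60% assessed value): Marchetti 0.1930; Petrov 0.2654; Ibarra 0.1750; Delacroix 0.1178; Dube 0.2488.
Raw shares: Marchetti 407,123.18; Petrov 559,855.51; Ibarra 369,256.81; Delacroix 248,560.03; Dube 524,804.47.
Rounded to nearest $25: Marchetti $407,125; Petrov $559,850; Ibarra $369,250; Delacroix $248,550; Dube $524,800. Sum = $2,109,575.
Difference $2,109,600 − $2,109,575 = +$25 applied to largest allocation (Petrov): Petrov becomes $559,875.

Marchetti: $407,125; Petrov: $559,875; Ibarra: $369,250; Delacroix: $248,550; Dube: $524,800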